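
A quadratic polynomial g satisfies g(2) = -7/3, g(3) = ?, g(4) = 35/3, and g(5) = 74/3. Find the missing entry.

On equispaced nodes a degree-2 polynomial has vanishing third forward difference, so
  - g(2) + 3·g(3) - 3·g(4) + g(5) = 0.
Substituting the known values and solving for g(3):
  3·g(3) = 8
  g(3) = 8/3.

8/3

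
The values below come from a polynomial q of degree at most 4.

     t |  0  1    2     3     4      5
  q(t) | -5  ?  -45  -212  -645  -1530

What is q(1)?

On equispaced nodes a degree-4 polynomial has vanishing fifth forward difference, so
  - q(0) + 5·q(1) - 10·q(2) + 10·q(3) - 5·q(4) + q(5) = 0.
Substituting the known values and solving for q(1):
  5·q(1) = -30
  q(1) = -6.

-6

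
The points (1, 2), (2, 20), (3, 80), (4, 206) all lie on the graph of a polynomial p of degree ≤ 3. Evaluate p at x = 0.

2

Forward differences of the values at x = 1, 2, 3, 4:
  p  : 2  20  80  206
  Δ  : 18  60  126
  Δ^2: 42  66
  Δ^3: 24
The third differences are constant, confirming degree 3.
Interpolating (Newton forward form) and evaluating at x = 0 gives p(0) = 2.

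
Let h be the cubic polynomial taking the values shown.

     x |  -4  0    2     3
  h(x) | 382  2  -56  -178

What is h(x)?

Write h(x) = ax^3 + bx^2 + cx + d. Substituting each data point gives a linear system:
  -64a + 16b - 4c + d = 382
  d = 2
  8a + 4b + 2c + d = -56
  27a + 9b + 3c + d = -178
Solving the system yields a = -6, b = -1, c = -3, d = 2.
So h(x) = -6x³ - x² - 3x + 2.
Check: h(3) = -178. ✓

h(x) = -6x^3 - x^2 - 3x + 2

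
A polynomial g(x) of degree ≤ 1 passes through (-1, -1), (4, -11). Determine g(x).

g(x) = -2x - 3

Using the Lagrange interpolation formula with nodes -1, 4:
  L_0(x) = (x - 4) / -5
  L_1(x) = (x + 1) / 5
Then g(x) = -1·L_0(x) - 11·L_1(x).
Expanding and collecting terms gives g(x) = -2x - 3.
Check: g(-1) = -1. ✓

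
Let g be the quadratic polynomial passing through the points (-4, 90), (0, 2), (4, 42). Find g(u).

Write g(u) = au^2 + bu + c. Substituting each data point gives a linear system:
  16a - 4b + c = 90
  c = 2
  16a + 4b + c = 42
Solving the system yields a = 4, b = -6, c = 2.
So g(u) = 4u² - 6u + 2.
Check: g(-4) = 90. ✓

g(u) = 4u^2 - 6u + 2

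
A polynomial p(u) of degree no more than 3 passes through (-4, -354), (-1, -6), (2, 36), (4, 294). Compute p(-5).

Write p(u) = au^3 + bu^2 + cu + d. Substituting each data point gives a linear system:
  -64a + 16b - 4c + d = -354
  -a + b - c + d = -6
  8a + 4b + 2c + d = 36
  64a + 16b + 4c + d = 294
Solving the system yields a = 5, b = -2, c = 1, d = 2.
So p(u) = 5u³ - 2u² + u + 2.
Then p(-5) = -678.

-678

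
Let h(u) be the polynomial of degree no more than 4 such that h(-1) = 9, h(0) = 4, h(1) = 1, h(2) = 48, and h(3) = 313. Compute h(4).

1084

Using the Lagrange interpolation formula with nodes -1, 0, 1, 2, 3:
  L_0(u) = u(u - 1)(u - 2)(u - 3) / 24
  L_1(u) = (u + 1)(u - 1)(u - 2)(u - 3) / -6
  L_2(u) = (u + 1)u(u - 2)(u - 3) / 4
  L_3(u) = (u + 1)u(u - 1)(u - 3) / -6
  L_4(u) = (u + 1)u(u - 1)(u - 2) / 24
Then h(u) = 9·L_0(u) + 4·L_1(u) + 1·L_2(u) + 48·L_3(u) + 313·L_4(u).
Expanding and collecting terms gives h(u) = 5u^4 - 2u^3 - 4u^2 - 2u + 4.
Evaluating at u = 4: h(4) = 1084.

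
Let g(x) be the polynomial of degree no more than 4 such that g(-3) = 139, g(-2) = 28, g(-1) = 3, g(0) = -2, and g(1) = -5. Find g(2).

24

Write g(x) = ax^4 + bx^3 + cx^2 + dx + e. Substituting each data point gives a linear system:
  81a - 27b + 9c - 3d + e = 139
  16a - 8b + 4c - 2d + e = 28
  a - b + c - d + e = 3
  e = -2
  a + b + c + d + e = -5
Solving the system yields a = 2, b = 1, c = -1, d = -5, e = -2.
So g(x) = 2x⁴ + x³ - x² - 5x - 2.
Then g(2) = 24.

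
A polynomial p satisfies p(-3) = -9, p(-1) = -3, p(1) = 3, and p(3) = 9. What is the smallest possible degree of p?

Forward differences of the values at u = -3, -1, 1, 3:
  p  : -9  -3  3  9
  Δ  : 6  6  6
  Δ^2: 0  0
  Δ^3: 0
The first differences are constant (6) and nonzero, while all higher differences vanish, so the minimal degree is 1.

1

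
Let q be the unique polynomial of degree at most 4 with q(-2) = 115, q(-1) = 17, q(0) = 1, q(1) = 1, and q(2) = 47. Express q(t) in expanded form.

Write q(t) = at^4 + bt^3 + ct^2 + dt + e. Substituting each data point gives a linear system:
  16a - 8b + 4c - 2d + e = 115
  a - b + c - d + e = 17
  e = 1
  a + b + c + d + e = 1
  16a + 8b + 4c + 2d + e = 47
Solving the system yields a = 4, b = -3, c = 4, d = -5, e = 1.
So q(t) = 4t⁴ - 3t³ + 4t² - 5t + 1.
Check: q(-2) = 115. ✓

q(t) = 4t^4 - 3t^3 + 4t^2 - 5t + 1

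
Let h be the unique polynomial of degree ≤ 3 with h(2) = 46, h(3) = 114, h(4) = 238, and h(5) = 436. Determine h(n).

Write h(n) = an^3 + bn^2 + cn + d. Substituting each data point gives a linear system:
  8a + 4b + 2c + d = 46
  27a + 9b + 3c + d = 114
  64a + 16b + 4c + d = 238
  125a + 25b + 5c + d = 436
Solving the system yields a = 3, b = 1, c = 6, d = 6.
So h(n) = 3n^3 + n^2 + 6n + 6.
Check: h(3) = 114. ✓

h(n) = 3n^3 + n^2 + 6n + 6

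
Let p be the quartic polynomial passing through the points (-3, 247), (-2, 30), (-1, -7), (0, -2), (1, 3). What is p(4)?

Write p(n) = an^4 + bn^3 + cn^2 + dn + e. Substituting each data point gives a linear system:
  81a - 27b + 9c - 3d + e = 247
  16a - 8b + 4c - 2d + e = 30
  a - b + c - d + e = -7
  e = -2
  a + b + c + d + e = 3
Solving the system yields a = 4, b = 1, c = -4, d = 4, e = -2.
So p(n) = 4n⁴ + n³ - 4n² + 4n - 2.
Then p(4) = 1038.

1038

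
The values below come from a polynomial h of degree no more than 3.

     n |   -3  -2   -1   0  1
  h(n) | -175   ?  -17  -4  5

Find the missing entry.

-64

The 4 known points determine the degree-3 polynomial uniquely.
Write h(n) = an^3 + bn^2 + cn + d. Substituting each data point gives a linear system:
  -27a + 9b - 3c + d = -175
  -a + b - c + d = -17
  d = -4
  a + b + c + d = 5
Solving the system yields a = 5, b = -2, c = 6, d = -4.
So h(n) = 5n^3 - 2n^2 + 6n - 4.
Then h(-2) = -64.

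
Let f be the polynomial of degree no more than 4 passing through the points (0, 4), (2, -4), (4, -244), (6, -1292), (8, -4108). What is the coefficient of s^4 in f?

-1

Write f(s) = as^4 + bs^3 + cs^2 + ds + e. Substituting each data point gives a linear system:
  e = 4
  16a + 8b + 4c + 2d + e = -4
  256a + 64b + 16c + 4d + e = -244
  1296a + 216b + 36c + 6d + e = -1292
  4096a + 512b + 64c + 8d + e = -4108
Solving the system yields a = -1, b = 0, c = -1, d = 6, e = 4.
So f(s) = -s⁴ - s² + 6s + 4.
The leading coefficient is -1.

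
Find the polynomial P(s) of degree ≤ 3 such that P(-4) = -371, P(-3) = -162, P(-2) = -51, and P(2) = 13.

P(s) = 5s^3 - 4s^2 - 4s - 3

Write P(s) = as^3 + bs^2 + cs + d. Substituting each data point gives a linear system:
  -64a + 16b - 4c + d = -371
  -27a + 9b - 3c + d = -162
  -8a + 4b - 2c + d = -51
  8a + 4b + 2c + d = 13
Solving the system yields a = 5, b = -4, c = -4, d = -3.
So P(s) = 5s^3 - 4s^2 - 4s - 3.
Check: P(-2) = -51. ✓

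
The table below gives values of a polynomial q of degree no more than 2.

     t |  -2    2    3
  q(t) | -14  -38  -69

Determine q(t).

q(t) = -5t^2 - 6t - 6

Write q(t) = at^2 + bt + c. Substituting each data point gives a linear system:
  4a - 2b + c = -14
  4a + 2b + c = -38
  9a + 3b + c = -69
Solving the system yields a = -5, b = -6, c = -6.
So q(t) = -5t^2 - 6t - 6.
Check: q(2) = -38. ✓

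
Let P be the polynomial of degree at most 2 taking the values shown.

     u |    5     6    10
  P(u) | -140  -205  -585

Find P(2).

-17

Write P(u) = au^2 + bu + c. Substituting each data point gives a linear system:
  25a + 5b + c = -140
  36a + 6b + c = -205
  100a + 10b + c = -585
Solving the system yields a = -6, b = 1, c = 5.
So P(u) = -6u² + u + 5.
Then P(2) = -17.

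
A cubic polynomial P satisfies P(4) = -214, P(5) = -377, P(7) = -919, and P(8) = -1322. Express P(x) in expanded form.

P(x) = -2x^3 - 4x^2 - 5x - 2

Write P(x) = ax^3 + bx^2 + cx + d. Substituting each data point gives a linear system:
  64a + 16b + 4c + d = -214
  125a + 25b + 5c + d = -377
  343a + 49b + 7c + d = -919
  512a + 64b + 8c + d = -1322
Solving the system yields a = -2, b = -4, c = -5, d = -2.
So P(x) = -2x^3 - 4x^2 - 5x - 2.
Check: P(8) = -1322. ✓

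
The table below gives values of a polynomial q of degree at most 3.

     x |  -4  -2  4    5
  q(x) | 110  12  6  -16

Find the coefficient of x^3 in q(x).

Write q(x) = ax^3 + bx^2 + cx + d. Substituting each data point gives a linear system:
  -64a + 16b - 4c + d = 110
  -8a + 4b - 2c + d = 12
  64a + 16b + 4c + d = 6
  125a + 25b + 5c + d = -16
Solving the system yields a = -1, b = 4, c = 3, d = -6.
So q(x) = -x^3 + 4x^2 + 3x - 6.
The leading coefficient is -1.

-1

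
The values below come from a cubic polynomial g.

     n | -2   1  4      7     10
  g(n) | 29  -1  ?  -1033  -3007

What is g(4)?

On equispaced nodes a degree-3 polynomial has vanishing fourth forward difference, so
  g(-2) - 4·g(1) + 6·g(4) - 4·g(7) + g(10) = 0.
Substituting the known values and solving for g(4):
  6·g(4) = -1158
  g(4) = -193.

-193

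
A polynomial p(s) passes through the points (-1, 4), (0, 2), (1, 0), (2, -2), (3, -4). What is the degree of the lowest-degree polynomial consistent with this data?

1

Forward differences of the values at s = -1, 0, 1, 2, 3:
  p  : 4  2  0  -2  -4
  Δ  : -2  -2  -2  -2
  Δ^2: 0  0  0
  Δ^3: 0  0
  Δ^4: 0
The first differences are constant (-2) and nonzero, while all higher differences vanish, so the minimal degree is 1.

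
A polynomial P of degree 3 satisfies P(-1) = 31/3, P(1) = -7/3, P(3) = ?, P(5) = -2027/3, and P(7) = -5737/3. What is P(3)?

On equispaced nodes a degree-3 polynomial has vanishing fourth forward difference, so
  P(-1) - 4·P(1) + 6·P(3) - 4·P(5) + P(7) = 0.
Substituting the known values and solving for P(3):
  6·P(3) = -810
  P(3) = -135.

-135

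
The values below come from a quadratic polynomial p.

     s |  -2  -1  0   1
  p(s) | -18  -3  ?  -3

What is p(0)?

2

The 3 known points determine the degree-2 polynomial uniquely.
Write p(s) = as^2 + bs + c. Substituting each data point gives a linear system:
  4a - 2b + c = -18
  a - b + c = -3
  a + b + c = -3
Solving the system yields a = -5, b = 0, c = 2.
So p(s) = -5s² + 2.
Then p(0) = 2.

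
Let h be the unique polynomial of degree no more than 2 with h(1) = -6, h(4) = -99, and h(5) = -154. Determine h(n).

Using the Lagrange interpolation formula with nodes 1, 4, 5:
  L_0(n) = (n - 4)(n - 5) / 12
  L_1(n) = (n - 1)(n - 5) / -3
  L_2(n) = (n - 1)(n - 4) / 4
Then h(n) = -6·L_0(n) - 99·L_1(n) - 154·L_2(n).
Expanding and collecting terms gives h(n) = -6n^2 - n + 1.
Check: h(4) = -99. ✓

h(n) = -6n^2 - n + 1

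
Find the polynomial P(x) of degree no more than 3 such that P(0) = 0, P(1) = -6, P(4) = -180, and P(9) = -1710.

Using the Lagrange interpolation formula with nodes 0, 1, 4, 9:
  L_0(x) = (x - 1)(x - 4)(x - 9) / -36
  L_1(x) = x(x - 4)(x - 9) / 24
  L_2(x) = x(x - 1)(x - 9) / -60
  L_3(x) = x(x - 1)(x - 4) / 360
Then P(x) = 0·L_0(x) - 6·L_1(x) - 180·L_2(x) - 1710·L_3(x).
Expanding and collecting terms gives P(x) = -2x^3 - 3x^2 - x.
Check: P(4) = -180. ✓

P(x) = -2x^3 - 3x^2 - x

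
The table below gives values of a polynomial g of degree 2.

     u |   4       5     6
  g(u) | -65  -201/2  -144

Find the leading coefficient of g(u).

-4

Write g(u) = au^2 + bu + c. Substituting each data point gives a linear system:
  16a + 4b + c = -65
  25a + 5b + c = -201/2
  36a + 6b + c = -144
Solving the system yields a = -4, b = 1/2, c = -3.
So g(u) = -4u² + (1/2)u - 3.
The leading coefficient is -4.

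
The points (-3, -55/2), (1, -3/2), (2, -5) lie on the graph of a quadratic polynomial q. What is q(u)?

q(u) = -2u^2 + (5/2)u - 2

Write q(u) = au^2 + bu + c. Substituting each data point gives a linear system:
  9a - 3b + c = -55/2
  a + b + c = -3/2
  4a + 2b + c = -5
Solving the system yields a = -2, b = 5/2, c = -2.
So q(u) = -2u² + (5/2)u - 2.
Check: q(-3) = -55/2. ✓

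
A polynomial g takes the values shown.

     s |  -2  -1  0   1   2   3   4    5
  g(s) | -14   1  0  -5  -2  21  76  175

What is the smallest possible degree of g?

3

Forward differences of the values at s = -2, -1, 0, 1, 2, 3, 4, 5:
  g  : -14  1  0  -5  -2  21  76  175
  Δ  : 15  -1  -5  3  23  55  99
  Δ^2: -16  -4  8  20  32  44
  Δ^3: 12  12  12  12  12
  Δ^4: 0  0  0  0
  Δ^5: 0  0  0
  Δ^6: 0  0
  Δ^7: 0
The third differences are constant (12) and nonzero, while all higher differences vanish, so the minimal degree is 3.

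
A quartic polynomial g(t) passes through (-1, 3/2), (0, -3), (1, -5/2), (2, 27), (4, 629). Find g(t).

Using the Lagrange interpolation formula with nodes -1, 0, 1, 2, 4:
  L_0(t) = t(t - 1)(t - 2)(t - 4) / 30
  L_1(t) = (t + 1)(t - 1)(t - 2)(t - 4) / -8
  L_2(t) = (t + 1)t(t - 2)(t - 4) / 6
  L_3(t) = (t + 1)t(t - 1)(t - 4) / -12
  L_4(t) = (t + 1)t(t - 1)(t - 2) / 120
Then g(t) = 3/2·L_0(t) - 3·L_1(t) - 5/2·L_2(t) + 27·L_3(t) + 629·L_4(t).
Expanding and collecting terms gives g(t) = 3t⁴ - 2t³ - (1/2)t² - 3.
Check: g(4) = 629. ✓

g(t) = 3t^4 - 2t^3 - (1/2)t^2 - 3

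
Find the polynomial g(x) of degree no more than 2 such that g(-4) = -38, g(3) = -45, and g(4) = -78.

g(x) = -4x^2 - 5x + 6

Write g(x) = ax^2 + bx + c. Substituting each data point gives a linear system:
  16a - 4b + c = -38
  9a + 3b + c = -45
  16a + 4b + c = -78
Solving the system yields a = -4, b = -5, c = 6.
So g(x) = -4x^2 - 5x + 6.
Check: g(3) = -45. ✓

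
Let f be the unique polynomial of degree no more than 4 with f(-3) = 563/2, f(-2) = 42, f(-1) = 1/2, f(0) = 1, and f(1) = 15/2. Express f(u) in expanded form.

f(u) = 5u^4 + 4u^3 - 2u^2 - (1/2)u + 1

Write f(u) = au^4 + bu^3 + cu^2 + du + e. Substituting each data point gives a linear system:
  81a - 27b + 9c - 3d + e = 563/2
  16a - 8b + 4c - 2d + e = 42
  a - b + c - d + e = 1/2
  e = 1
  a + b + c + d + e = 15/2
Solving the system yields a = 5, b = 4, c = -2, d = -1/2, e = 1.
So f(u) = 5u⁴ + 4u³ - 2u² - (1/2)u + 1.
Check: f(-2) = 42. ✓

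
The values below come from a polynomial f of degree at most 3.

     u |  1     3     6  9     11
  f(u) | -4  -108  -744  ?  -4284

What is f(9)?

The 4 known points determine the degree-3 polynomial uniquely.
Write f(u) = au^3 + bu^2 + cu + d. Substituting each data point gives a linear system:
  a + b + c + d = -4
  27a + 9b + 3c + d = -108
  216a + 36b + 6c + d = -744
  1331a + 121b + 11c + d = -4284
Solving the system yields a = -3, b = -2, c = -5, d = 6.
So f(u) = -3u^3 - 2u^2 - 5u + 6.
Then f(9) = -2388.

-2388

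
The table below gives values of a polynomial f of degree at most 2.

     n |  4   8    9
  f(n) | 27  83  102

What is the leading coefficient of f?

Write f(n) = an^2 + bn + c. Substituting each data point gives a linear system:
  16a + 4b + c = 27
  64a + 8b + c = 83
  81a + 9b + c = 102
Solving the system yields a = 1, b = 2, c = 3.
So f(n) = n^2 + 2n + 3.
The leading coefficient is 1.

1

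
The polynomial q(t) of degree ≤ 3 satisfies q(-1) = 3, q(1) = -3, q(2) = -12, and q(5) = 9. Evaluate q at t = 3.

-17

Using the Lagrange interpolation formula with nodes -1, 1, 2, 5:
  L_0(t) = (t - 1)(t - 2)(t - 5) / -36
  L_1(t) = (t + 1)(t - 2)(t - 5) / 8
  L_2(t) = (t + 1)(t - 1)(t - 5) / -9
  L_3(t) = (t + 1)(t - 1)(t - 2) / 72
Then q(t) = 3·L_0(t) - 3·L_1(t) - 12·L_2(t) + 9·L_3(t).
Expanding and collecting terms gives q(t) = t³ - 4t² - 4t + 4.
Evaluating at t = 3: q(3) = -17.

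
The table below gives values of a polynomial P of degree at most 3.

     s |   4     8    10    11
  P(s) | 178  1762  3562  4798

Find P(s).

P(s) = 4s^3 - 4s^2 - 4s + 2

Using the Lagrange interpolation formula with nodes 4, 8, 10, 11:
  L_0(s) = (s - 8)(s - 10)(s - 11) / -168
  L_1(s) = (s - 4)(s - 10)(s - 11) / 24
  L_2(s) = (s - 4)(s - 8)(s - 11) / -12
  L_3(s) = (s - 4)(s - 8)(s - 10) / 21
Then P(s) = 178·L_0(s) + 1762·L_1(s) + 3562·L_2(s) + 4798·L_3(s).
Expanding and collecting terms gives P(s) = 4s^3 - 4s^2 - 4s + 2.
Check: P(11) = 4798. ✓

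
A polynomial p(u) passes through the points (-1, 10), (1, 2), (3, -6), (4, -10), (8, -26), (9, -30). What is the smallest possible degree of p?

1

Divided differences on the nodes -1, 1, 3, 4, 8, 9:
  order 0: 10  2  -6  -10  -26  -30
  order 1: -4  -4  -4  -4  -4
  order 2: 0  0  0  0
  order 3: 0  0  0
  order 4: 0  0
  order 5: 0
The order-1 divided differences are all -4 (nonzero) and every higher order vanishes, so the data lies on a polynomial of degree exactly 1.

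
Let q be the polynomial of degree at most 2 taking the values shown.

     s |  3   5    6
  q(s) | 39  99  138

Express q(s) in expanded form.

Write q(s) = as^2 + bs + c. Substituting each data point gives a linear system:
  9a + 3b + c = 39
  25a + 5b + c = 99
  36a + 6b + c = 138
Solving the system yields a = 3, b = 6, c = -6.
So q(s) = 3s² + 6s - 6.
Check: q(5) = 99. ✓

q(s) = 3s^2 + 6s - 6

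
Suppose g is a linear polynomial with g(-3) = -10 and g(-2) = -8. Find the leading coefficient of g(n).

Write g(n) = an + b. Substituting each data point gives a linear system:
  -3a + b = -10
  -2a + b = -8
Solving the system yields a = 2, b = -4.
So g(n) = 2n - 4.
The leading coefficient is 2.

2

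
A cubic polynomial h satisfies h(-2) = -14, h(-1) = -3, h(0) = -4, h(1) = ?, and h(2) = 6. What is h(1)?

The 4 known points determine the degree-3 polynomial uniquely.
Write h(u) = au^3 + bu^2 + cu + d. Substituting each data point gives a linear system:
  -8a + 4b - 2c + d = -14
  -a + b - c + d = -3
  d = -4
  8a + 4b + 2c + d = 6
Solving the system yields a = 2, b = 0, c = -3, d = -4.
So h(u) = 2u^3 - 3u - 4.
Then h(1) = -5.

-5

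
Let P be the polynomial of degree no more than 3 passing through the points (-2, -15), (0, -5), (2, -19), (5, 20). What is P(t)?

Write P(t) = at^3 + bt^2 + ct + d. Substituting each data point gives a linear system:
  -8a + 4b - 2c + d = -15
  d = -5
  8a + 4b + 2c + d = -19
  125a + 25b + 5c + d = 20
Solving the system yields a = 1, b = -3, c = -5, d = -5.
So P(t) = t³ - 3t² - 5t - 5.
Check: P(0) = -5. ✓

P(t) = t^3 - 3t^2 - 5t - 5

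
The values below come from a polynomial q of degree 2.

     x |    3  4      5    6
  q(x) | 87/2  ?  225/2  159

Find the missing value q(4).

The 3 known points determine the degree-2 polynomial uniquely.
Write q(x) = ax^2 + bx + c. Substituting each data point gives a linear system:
  9a + 3b + c = 87/2
  25a + 5b + c = 225/2
  36a + 6b + c = 159
Solving the system yields a = 4, b = 5/2, c = 0.
So q(x) = 4x^2 + (5/2)x.
Then q(4) = 74.

74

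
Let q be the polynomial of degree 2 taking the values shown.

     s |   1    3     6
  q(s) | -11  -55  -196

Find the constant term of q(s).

-4

Write q(s) = as^2 + bs + c. Substituting each data point gives a linear system:
  a + b + c = -11
  9a + 3b + c = -55
  36a + 6b + c = -196
Solving the system yields a = -5, b = -2, c = -4.
So q(s) = -5s^2 - 2s - 4.
The constant term is -4.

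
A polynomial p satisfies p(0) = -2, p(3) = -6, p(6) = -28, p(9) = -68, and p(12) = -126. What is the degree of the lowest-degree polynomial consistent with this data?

2

Forward differences of the values at t = 0, 3, 6, 9, 12:
  p  : -2  -6  -28  -68  -126
  Δ  : -4  -22  -40  -58
  Δ^2: -18  -18  -18
  Δ^3: 0  0
  Δ^4: 0
The second differences are constant (-18) and nonzero, while all higher differences vanish, so the minimal degree is 2.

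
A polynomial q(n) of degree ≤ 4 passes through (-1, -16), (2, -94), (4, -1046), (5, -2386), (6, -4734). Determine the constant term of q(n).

Write q(n) = an^4 + bn^3 + cn^2 + dn + e. Substituting each data point gives a linear system:
  a - b + c - d + e = -16
  16a + 8b + 4c + 2d + e = -94
  256a + 64b + 16c + 4d + e = -1046
  625a + 125b + 25c + 5d + e = -2386
  1296a + 216b + 36c + 6d + e = -4734
Solving the system yields a = -3, b = -3, c = -6, d = 4, e = -6.
So q(n) = -3n⁴ - 3n³ - 6n² + 4n - 6.
The constant term is -6.

-6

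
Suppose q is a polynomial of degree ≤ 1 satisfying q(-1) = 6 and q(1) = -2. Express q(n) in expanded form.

Write q(n) = an + b. Substituting each data point gives a linear system:
  -a + b = 6
  a + b = -2
Solving the system yields a = -4, b = 2.
So q(n) = -4n + 2.
Check: q(-1) = 6. ✓

q(n) = -4n + 2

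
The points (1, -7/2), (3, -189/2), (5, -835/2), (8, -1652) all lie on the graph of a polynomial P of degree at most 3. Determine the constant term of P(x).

Write P(x) = ax^3 + bx^2 + cx + d. Substituting each data point gives a linear system:
  a + b + c + d = -7/2
  27a + 9b + 3c + d = -189/2
  125a + 25b + 5c + d = -835/2
  512a + 64b + 8c + d = -1652
Solving the system yields a = -3, b = -2, c = 3/2, d = 0.
So P(x) = -3x^3 - 2x^2 + (3/2)x.
The constant term is 0.

0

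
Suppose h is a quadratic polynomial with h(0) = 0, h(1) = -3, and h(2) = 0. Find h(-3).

Using the Lagrange interpolation formula with nodes 0, 1, 2:
  L_0(t) = (t - 1)(t - 2) / 2
  L_1(t) = t(t - 2) / -1
  L_2(t) = t(t - 1) / 2
Then h(t) = 0·L_0(t) - 3·L_1(t) + 0·L_2(t).
Expanding and collecting terms gives h(t) = 3t^2 - 6t.
Evaluating at t = -3: h(-3) = 45.

45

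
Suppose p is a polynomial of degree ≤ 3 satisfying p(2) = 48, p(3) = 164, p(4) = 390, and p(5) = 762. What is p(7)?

2088

Using the Lagrange interpolation formula with nodes 2, 3, 4, 5:
  L_0(u) = (u - 3)(u - 4)(u - 5) / -6
  L_1(u) = (u - 2)(u - 4)(u - 5) / 2
  L_2(u) = (u - 2)(u - 3)(u - 5) / -2
  L_3(u) = (u - 2)(u - 3)(u - 4) / 6
Then p(u) = 48·L_0(u) + 164·L_1(u) + 390·L_2(u) + 762·L_3(u).
Expanding and collecting terms gives p(u) = 6u^3 + u^2 - 3u + 2.
Evaluating at u = 7: p(7) = 2088.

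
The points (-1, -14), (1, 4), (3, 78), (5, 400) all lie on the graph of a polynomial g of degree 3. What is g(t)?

g(t) = 4t^3 - 5t^2 + 5t

Using the Lagrange interpolation formula with nodes -1, 1, 3, 5:
  L_0(t) = (t - 1)(t - 3)(t - 5) / -48
  L_1(t) = (t + 1)(t - 3)(t - 5) / 16
  L_2(t) = (t + 1)(t - 1)(t - 5) / -16
  L_3(t) = (t + 1)(t - 1)(t - 3) / 48
Then g(t) = -14·L_0(t) + 4·L_1(t) + 78·L_2(t) + 400·L_3(t).
Expanding and collecting terms gives g(t) = 4t³ - 5t² + 5t.
Check: g(5) = 400. ✓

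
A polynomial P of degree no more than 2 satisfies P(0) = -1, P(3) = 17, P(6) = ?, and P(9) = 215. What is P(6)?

The 3 known points determine the degree-2 polynomial uniquely.
Write P(u) = au^2 + bu + c. Substituting each data point gives a linear system:
  c = -1
  9a + 3b + c = 17
  81a + 9b + c = 215
Solving the system yields a = 3, b = -3, c = -1.
So P(u) = 3u^2 - 3u - 1.
Then P(6) = 89.

89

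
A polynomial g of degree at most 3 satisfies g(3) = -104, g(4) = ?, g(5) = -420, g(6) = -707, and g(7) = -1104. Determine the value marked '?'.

On equispaced nodes a degree-3 polynomial has vanishing fourth forward difference, so
  g(3) - 4·g(4) + 6·g(5) - 4·g(6) + g(7) = 0.
Substituting the known values and solving for g(4):
  -4·g(4) = 900
  g(4) = -225.

-225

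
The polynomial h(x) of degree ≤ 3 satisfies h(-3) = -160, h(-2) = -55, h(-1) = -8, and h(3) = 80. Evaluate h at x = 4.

197

Using the Lagrange interpolation formula with nodes -3, -2, -1, 3:
  L_0(x) = (x + 2)(x + 1)(x - 3) / -12
  L_1(x) = (x + 3)(x + 1)(x - 3) / 5
  L_2(x) = (x + 3)(x + 2)(x - 3) / -8
  L_3(x) = (x + 3)(x + 2)(x + 1) / 120
Then h(x) = -160·L_0(x) - 55·L_1(x) - 8·L_2(x) + 80·L_3(x).
Expanding and collecting terms gives h(x) = 4x^3 - 5x^2 + 4x + 5.
Evaluating at x = 4: h(4) = 197.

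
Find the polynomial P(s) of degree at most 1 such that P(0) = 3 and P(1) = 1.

Write P(s) = as + b. Substituting each data point gives a linear system:
  b = 3
  a + b = 1
Solving the system yields a = -2, b = 3.
So P(s) = -2s + 3.
Check: P(0) = 3. ✓

P(s) = -2s + 3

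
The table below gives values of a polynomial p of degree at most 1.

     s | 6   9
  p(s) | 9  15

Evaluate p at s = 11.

Using the Lagrange interpolation formula with nodes 6, 9:
  L_0(s) = (s - 9) / -3
  L_1(s) = (s - 6) / 3
Then p(s) = 9·L_0(s) + 15·L_1(s).
Expanding and collecting terms gives p(s) = 2s - 3.
Evaluating at s = 11: p(11) = 19.

19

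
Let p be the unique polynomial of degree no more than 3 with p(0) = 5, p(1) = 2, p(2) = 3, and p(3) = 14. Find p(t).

p(t) = t^3 - t^2 - 3t + 5

Using the Lagrange interpolation formula with nodes 0, 1, 2, 3:
  L_0(t) = (t - 1)(t - 2)(t - 3) / -6
  L_1(t) = t(t - 2)(t - 3) / 2
  L_2(t) = t(t - 1)(t - 3) / -2
  L_3(t) = t(t - 1)(t - 2) / 6
Then p(t) = 5·L_0(t) + 2·L_1(t) + 3·L_2(t) + 14·L_3(t).
Expanding and collecting terms gives p(t) = t^3 - t^2 - 3t + 5.
Check: p(0) = 5. ✓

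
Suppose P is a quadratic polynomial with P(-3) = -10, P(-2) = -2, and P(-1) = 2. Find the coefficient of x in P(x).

-2

Write P(x) = ax^2 + bx + c. Substituting each data point gives a linear system:
  9a - 3b + c = -10
  4a - 2b + c = -2
  a - b + c = 2
Solving the system yields a = -2, b = -2, c = 2.
So P(x) = -2x² - 2x + 2.
The coefficient of x is -2.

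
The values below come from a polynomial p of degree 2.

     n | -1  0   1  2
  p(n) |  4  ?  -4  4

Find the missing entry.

The 3 known points determine the degree-2 polynomial uniquely.
Write p(n) = an^2 + bn + c. Substituting each data point gives a linear system:
  a - b + c = 4
  a + b + c = -4
  4a + 2b + c = 4
Solving the system yields a = 4, b = -4, c = -4.
So p(n) = 4n^2 - 4n - 4.
Then p(0) = -4.

-4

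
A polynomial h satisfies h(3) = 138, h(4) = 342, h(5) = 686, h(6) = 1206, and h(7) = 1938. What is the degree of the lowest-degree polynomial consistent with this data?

Forward differences of the values at t = 3, 4, 5, 6, 7:
  h  : 138  342  686  1206  1938
  Δ  : 204  344  520  732
  Δ^2: 140  176  212
  Δ^3: 36  36
  Δ^4: 0
The third differences are constant (36) and nonzero, while all higher differences vanish, so the minimal degree is 3.

3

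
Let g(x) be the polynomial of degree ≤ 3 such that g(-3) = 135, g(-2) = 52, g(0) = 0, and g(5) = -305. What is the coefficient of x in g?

Write g(x) = ax^3 + bx^2 + cx + d. Substituting each data point gives a linear system:
  -27a + 9b - 3c + d = 135
  -8a + 4b - 2c + d = 52
  d = 0
  125a + 25b + 5c + d = -305
Solving the system yields a = -3, b = 4, c = -6, d = 0.
So g(x) = -3x^3 + 4x^2 - 6x.
The coefficient of x is -6.

-6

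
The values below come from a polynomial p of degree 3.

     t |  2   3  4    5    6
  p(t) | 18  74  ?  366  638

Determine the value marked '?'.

The 4 known points determine the degree-3 polynomial uniquely.
Write p(t) = at^3 + bt^2 + ct + d. Substituting each data point gives a linear system:
  8a + 4b + 2c + d = 18
  27a + 9b + 3c + d = 74
  125a + 25b + 5c + d = 366
  216a + 36b + 6c + d = 638
Solving the system yields a = 3, b = 0, c = -1, d = -4.
So p(t) = 3t^3 - t - 4.
Then p(4) = 184.

184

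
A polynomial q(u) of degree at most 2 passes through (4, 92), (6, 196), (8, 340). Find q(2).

Using the Lagrange interpolation formula with nodes 4, 6, 8:
  L_0(u) = (u - 6)(u - 8) / 8
  L_1(u) = (u - 4)(u - 8) / -4
  L_2(u) = (u - 4)(u - 6) / 8
Then q(u) = 92·L_0(u) + 196·L_1(u) + 340·L_2(u).
Expanding and collecting terms gives q(u) = 5u^2 + 2u + 4.
Evaluating at u = 2: q(2) = 28.

28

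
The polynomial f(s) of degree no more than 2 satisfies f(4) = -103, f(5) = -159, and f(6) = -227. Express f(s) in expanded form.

f(s) = -6s^2 - 2s + 1

Using the Lagrange interpolation formula with nodes 4, 5, 6:
  L_0(s) = (s - 5)(s - 6) / 2
  L_1(s) = (s - 4)(s - 6) / -1
  L_2(s) = (s - 4)(s - 5) / 2
Then f(s) = -103·L_0(s) - 159·L_1(s) - 227·L_2(s).
Expanding and collecting terms gives f(s) = -6s^2 - 2s + 1.
Check: f(6) = -227. ✓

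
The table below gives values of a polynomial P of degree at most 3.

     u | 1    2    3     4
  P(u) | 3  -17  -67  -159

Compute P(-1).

1

Using the Lagrange interpolation formula with nodes 1, 2, 3, 4:
  L_0(u) = (u - 2)(u - 3)(u - 4) / -6
  L_1(u) = (u - 1)(u - 3)(u - 4) / 2
  L_2(u) = (u - 1)(u - 2)(u - 4) / -2
  L_3(u) = (u - 1)(u - 2)(u - 3) / 6
Then P(u) = 3·L_0(u) - 17·L_1(u) - 67·L_2(u) - 159·L_3(u).
Expanding and collecting terms gives P(u) = -2u^3 - 3u^2 + 3u + 5.
Evaluating at u = -1: P(-1) = 1.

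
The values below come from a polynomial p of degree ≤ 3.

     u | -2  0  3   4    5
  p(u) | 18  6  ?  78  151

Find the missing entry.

The 4 known points determine the degree-3 polynomial uniquely.
Write p(u) = au^3 + bu^2 + cu + d. Substituting each data point gives a linear system:
  -8a + 4b - 2c + d = 18
  d = 6
  64a + 16b + 4c + d = 78
  125a + 25b + 5c + d = 151
Solving the system yields a = 1, b = 2, c = -6, d = 6.
So p(u) = u^3 + 2u^2 - 6u + 6.
Then p(3) = 33.

33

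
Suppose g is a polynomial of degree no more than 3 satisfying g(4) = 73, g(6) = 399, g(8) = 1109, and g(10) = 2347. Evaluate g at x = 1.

-11

Forward differences of the values at x = 4, 6, 8, 10:
  g  : 73  399  1109  2347
  Δ  : 326  710  1238
  Δ^2: 384  528
  Δ^3: 144
The third differences are constant, confirming degree 3.
Interpolating (Newton forward form) and evaluating at x = 1 gives g(1) = -11.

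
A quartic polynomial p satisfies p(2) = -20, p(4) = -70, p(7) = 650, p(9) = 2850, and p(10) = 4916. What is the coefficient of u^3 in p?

-5

Write p(u) = au^4 + bu^3 + cu^2 + du + e. Substituting each data point gives a linear system:
  16a + 8b + 4c + 2d + e = -20
  256a + 64b + 16c + 4d + e = -70
  2401a + 343b + 49c + 7d + e = 650
  6561a + 729b + 81c + 9d + e = 2850
  10000a + 1000b + 100c + 10d + e = 4916
Solving the system yields a = 1, b = -5, c = -1, d = 1, e = 6.
So p(u) = u^4 - 5u^3 - u^2 + u + 6.
The coefficient of u^3 is -5.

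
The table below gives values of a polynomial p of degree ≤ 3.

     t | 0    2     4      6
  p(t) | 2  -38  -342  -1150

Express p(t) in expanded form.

Using the Lagrange interpolation formula with nodes 0, 2, 4, 6:
  L_0(t) = (t - 2)(t - 4)(t - 6) / -48
  L_1(t) = t(t - 4)(t - 6) / 16
  L_2(t) = t(t - 2)(t - 6) / -16
  L_3(t) = t(t - 2)(t - 4) / 48
Then p(t) = 2·L_0(t) - 38·L_1(t) - 342·L_2(t) - 1150·L_3(t).
Expanding and collecting terms gives p(t) = -5t^3 - 3t^2 + 6t + 2.
Check: p(2) = -38. ✓

p(t) = -5t^3 - 3t^2 + 6t + 2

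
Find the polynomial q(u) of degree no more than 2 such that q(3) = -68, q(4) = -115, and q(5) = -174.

Using the Lagrange interpolation formula with nodes 3, 4, 5:
  L_0(u) = (u - 4)(u - 5) / 2
  L_1(u) = (u - 3)(u - 5) / -1
  L_2(u) = (u - 3)(u - 4) / 2
Then q(u) = -68·L_0(u) - 115·L_1(u) - 174·L_2(u).
Expanding and collecting terms gives q(u) = -6u^2 - 5u + 1.
Check: q(5) = -174. ✓

q(u) = -6u^2 - 5u + 1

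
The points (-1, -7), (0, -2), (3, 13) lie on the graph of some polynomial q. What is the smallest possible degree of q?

1

Divided differences on the nodes -1, 0, 3:
  order 0: -7  -2  13
  order 1: 5  5
  order 2: 0
The order-1 divided differences are all 5 (nonzero) and every higher order vanishes, so the data lies on a polynomial of degree exactly 1.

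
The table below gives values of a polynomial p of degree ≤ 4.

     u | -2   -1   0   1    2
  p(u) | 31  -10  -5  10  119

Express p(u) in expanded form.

Using the Lagrange interpolation formula with nodes -2, -1, 0, 1, 2:
  L_0(u) = (u + 1)u(u - 1)(u - 2) / 24
  L_1(u) = (u + 2)u(u - 1)(u - 2) / -6
  L_2(u) = (u + 2)(u + 1)(u - 1)(u - 2) / 4
  L_3(u) = (u + 2)(u + 1)u(u - 2) / -6
  L_4(u) = (u + 2)(u + 1)u(u - 1) / 24
Then p(u) = 31·L_0(u) - 10·L_1(u) - 5·L_2(u) + 10·L_3(u) + 119·L_4(u).
Expanding and collecting terms gives p(u) = 5u⁴ + 4u³ + 6u - 5.
Check: p(2) = 119. ✓

p(u) = 5u^4 + 4u^3 + 6u - 5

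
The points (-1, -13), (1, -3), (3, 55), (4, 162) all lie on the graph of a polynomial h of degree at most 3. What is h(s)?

h(s) = 4s^3 - 6s^2 + s - 2

Write h(s) = as^3 + bs^2 + cs + d. Substituting each data point gives a linear system:
  -a + b - c + d = -13
  a + b + c + d = -3
  27a + 9b + 3c + d = 55
  64a + 16b + 4c + d = 162
Solving the system yields a = 4, b = -6, c = 1, d = -2.
So h(s) = 4s^3 - 6s^2 + s - 2.
Check: h(3) = 55. ✓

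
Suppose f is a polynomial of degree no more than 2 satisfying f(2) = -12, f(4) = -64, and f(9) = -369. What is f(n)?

f(n) = -5n^2 + 4n

Using the Lagrange interpolation formula with nodes 2, 4, 9:
  L_0(n) = (n - 4)(n - 9) / 14
  L_1(n) = (n - 2)(n - 9) / -10
  L_2(n) = (n - 2)(n - 4) / 35
Then f(n) = -12·L_0(n) - 64·L_1(n) - 369·L_2(n).
Expanding and collecting terms gives f(n) = -5n^2 + 4n.
Check: f(4) = -64. ✓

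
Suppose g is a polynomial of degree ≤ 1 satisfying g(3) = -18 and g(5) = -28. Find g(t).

Using the Lagrange interpolation formula with nodes 3, 5:
  L_0(t) = (t - 5) / -2
  L_1(t) = (t - 3) / 2
Then g(t) = -18·L_0(t) - 28·L_1(t).
Expanding and collecting terms gives g(t) = -5t - 3.
Check: g(3) = -18. ✓

g(t) = -5t - 3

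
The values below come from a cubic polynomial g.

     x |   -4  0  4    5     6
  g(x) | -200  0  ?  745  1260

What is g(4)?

392

The 4 known points determine the degree-3 polynomial uniquely.
Write g(x) = ax^3 + bx^2 + cx + d. Substituting each data point gives a linear system:
  -64a + 16b - 4c + d = -200
  d = 0
  125a + 25b + 5c + d = 745
  216a + 36b + 6c + d = 1260
Solving the system yields a = 5, b = 6, c = -6, d = 0.
So g(x) = 5x³ + 6x² - 6x.
Then g(4) = 392.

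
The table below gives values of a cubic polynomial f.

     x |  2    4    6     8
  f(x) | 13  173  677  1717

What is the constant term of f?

Write f(x) = ax^3 + bx^2 + cx + d. Substituting each data point gives a linear system:
  8a + 4b + 2c + d = 13
  64a + 16b + 4c + d = 173
  216a + 36b + 6c + d = 677
  512a + 64b + 8c + d = 1717
Solving the system yields a = 4, b = -5, c = -2, d = 5.
So f(x) = 4x^3 - 5x^2 - 2x + 5.
The constant term is 5.

5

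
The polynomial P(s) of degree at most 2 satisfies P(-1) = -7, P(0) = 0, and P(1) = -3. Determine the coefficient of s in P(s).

Write P(s) = as^2 + bs + c. Substituting each data point gives a linear system:
  a - b + c = -7
  c = 0
  a + b + c = -3
Solving the system yields a = -5, b = 2, c = 0.
So P(s) = -5s² + 2s.
The coefficient of s is 2.

2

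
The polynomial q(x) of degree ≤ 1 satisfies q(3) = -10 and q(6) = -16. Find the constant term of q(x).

-4

Write q(x) = ax + b. Substituting each data point gives a linear system:
  3a + b = -10
  6a + b = -16
Solving the system yields a = -2, b = -4.
So q(x) = -2x - 4.
The constant term is -4.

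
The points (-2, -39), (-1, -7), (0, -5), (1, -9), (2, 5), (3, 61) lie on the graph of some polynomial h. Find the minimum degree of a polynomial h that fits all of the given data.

3

Forward differences of the values at n = -2, -1, 0, 1, 2, 3:
  h  : -39  -7  -5  -9  5  61
  Δ  : 32  2  -4  14  56
  Δ^2: -30  -6  18  42
  Δ^3: 24  24  24
  Δ^4: 0  0
  Δ^5: 0
The third differences are constant (24) and nonzero, while all higher differences vanish, so the minimal degree is 3.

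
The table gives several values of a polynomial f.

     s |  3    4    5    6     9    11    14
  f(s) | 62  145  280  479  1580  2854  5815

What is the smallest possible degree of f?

3

Divided differences on the nodes 3, 4, 5, 6, 9, 11, 14:
  order 0: 62  145  280  479  1580  2854  5815
  order 1: 83  135  199  367  637  987
  order 2: 26  32  42  54  70
  order 3: 2  2  2  2
  order 4: 0  0  0
  order 5: 0  0
  order 6: 0
The order-3 divided differences are all 2 (nonzero) and every higher order vanishes, so the data lies on a polynomial of degree exactly 3.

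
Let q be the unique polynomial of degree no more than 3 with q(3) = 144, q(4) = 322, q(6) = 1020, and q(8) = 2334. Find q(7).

Using the Lagrange interpolation formula with nodes 3, 4, 6, 8:
  L_0(t) = (t - 4)(t - 6)(t - 8) / -15
  L_1(t) = (t - 3)(t - 6)(t - 8) / 8
  L_2(t) = (t - 3)(t - 4)(t - 8) / -12
  L_3(t) = (t - 3)(t - 4)(t - 6) / 40
Then q(t) = 144·L_0(t) + 322·L_1(t) + 1020·L_2(t) + 2334·L_3(t).
Expanding and collecting terms gives q(t) = 4t^3 + 5t^2 - 5t + 6.
Evaluating at t = 7: q(7) = 1588.

1588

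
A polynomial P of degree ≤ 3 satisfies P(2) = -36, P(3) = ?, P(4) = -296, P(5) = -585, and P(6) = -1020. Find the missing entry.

The 4 known points determine the degree-3 polynomial uniquely.
Write P(s) = as^3 + bs^2 + cs + d. Substituting each data point gives a linear system:
  8a + 4b + 2c + d = -36
  64a + 16b + 4c + d = -296
  125a + 25b + 5c + d = -585
  216a + 36b + 6c + d = -1020
Solving the system yields a = -5, b = 2, c = -2, d = 0.
So P(s) = -5s³ + 2s² - 2s.
Then P(3) = -123.

-123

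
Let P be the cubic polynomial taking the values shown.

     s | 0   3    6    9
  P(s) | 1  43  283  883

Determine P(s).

Using the Lagrange interpolation formula with nodes 0, 3, 6, 9:
  L_0(s) = (s - 3)(s - 6)(s - 9) / -162
  L_1(s) = s(s - 6)(s - 9) / 54
  L_2(s) = s(s - 3)(s - 9) / -54
  L_3(s) = s(s - 3)(s - 6) / 162
Then P(s) = 1·L_0(s) + 43·L_1(s) + 283·L_2(s) + 883·L_3(s).
Expanding and collecting terms gives P(s) = s^3 + 2s^2 - s + 1.
Check: P(3) = 43. ✓

P(s) = s^3 + 2s^2 - s + 1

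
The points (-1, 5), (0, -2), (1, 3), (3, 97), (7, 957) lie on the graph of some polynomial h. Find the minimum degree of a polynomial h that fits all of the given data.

3

Divided differences on the nodes -1, 0, 1, 3, 7:
  order 0: 5  -2  3  97  957
  order 1: -7  5  47  215
  order 2: 6  14  28
  order 3: 2  2
  order 4: 0
The order-3 divided differences are all 2 (nonzero) and every higher order vanishes, so the data lies on a polynomial of degree exactly 3.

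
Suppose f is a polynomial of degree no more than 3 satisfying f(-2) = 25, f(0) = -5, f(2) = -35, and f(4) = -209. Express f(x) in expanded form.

Using the Lagrange interpolation formula with nodes -2, 0, 2, 4:
  L_0(x) = x(x - 2)(x - 4) / -48
  L_1(x) = (x + 2)(x - 2)(x - 4) / 16
  L_2(x) = (x + 2)x(x - 4) / -16
  L_3(x) = (x + 2)x(x - 2) / 48
Then f(x) = 25·L_0(x) - 5·L_1(x) - 35·L_2(x) - 209·L_3(x).
Expanding and collecting terms gives f(x) = -3x^3 - 3x - 5.
Check: f(4) = -209. ✓

f(x) = -3x^3 - 3x - 5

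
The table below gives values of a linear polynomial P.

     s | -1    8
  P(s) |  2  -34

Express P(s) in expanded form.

P(s) = -4s - 2

Write P(s) = as + b. Substituting each data point gives a linear system:
  -a + b = 2
  8a + b = -34
Solving the system yields a = -4, b = -2.
So P(s) = -4s - 2.
Check: P(8) = -34. ✓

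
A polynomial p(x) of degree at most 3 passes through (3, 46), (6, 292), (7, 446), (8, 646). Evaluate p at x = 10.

1208

Using the Lagrange interpolation formula with nodes 3, 6, 7, 8:
  L_0(x) = (x - 6)(x - 7)(x - 8) / -60
  L_1(x) = (x - 3)(x - 7)(x - 8) / 6
  L_2(x) = (x - 3)(x - 6)(x - 8) / -4
  L_3(x) = (x - 3)(x - 6)(x - 7) / 10
Then p(x) = 46·L_0(x) + 292·L_1(x) + 446·L_2(x) + 646·L_3(x).
Expanding and collecting terms gives p(x) = x³ + 2x² + x - 2.
Evaluating at x = 10: p(10) = 1208.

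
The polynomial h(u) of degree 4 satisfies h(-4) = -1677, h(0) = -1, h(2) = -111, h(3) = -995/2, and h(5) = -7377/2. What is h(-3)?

-1097/2

Write h(u) = au^4 + bu^3 + cu^2 + du + e. Substituting each data point gives a linear system:
  256a - 64b + 16c - 4d + e = -1677
  e = -1
  16a + 8b + 4c + 2d + e = -111
  81a + 27b + 9c + 3d + e = -995/2
  625a + 125b + 25c + 5d + e = -7377/2
Solving the system yields a = -6, b = 3/2, c = -4, d = -5, e = -1.
So h(u) = -6u⁴ + (3/2)u³ - 4u² - 5u - 1.
Then h(-3) = -1097/2.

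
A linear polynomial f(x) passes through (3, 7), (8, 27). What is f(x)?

Write f(x) = ax + b. Substituting each data point gives a linear system:
  3a + b = 7
  8a + b = 27
Solving the system yields a = 4, b = -5.
So f(x) = 4x - 5.
Check: f(3) = 7. ✓

f(x) = 4x - 5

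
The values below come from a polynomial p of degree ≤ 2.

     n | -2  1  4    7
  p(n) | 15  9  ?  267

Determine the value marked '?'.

On equispaced nodes a degree-2 polynomial has vanishing third forward difference, so
  - p(-2) + 3·p(1) - 3·p(4) + p(7) = 0.
Substituting the known values and solving for p(4):
  -3·p(4) = -279
  p(4) = 93.

93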